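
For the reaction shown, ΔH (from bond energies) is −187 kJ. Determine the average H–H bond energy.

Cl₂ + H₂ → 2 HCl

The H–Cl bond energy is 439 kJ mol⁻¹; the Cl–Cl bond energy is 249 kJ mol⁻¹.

D(H–H) ≈ 442 kJ/mol

Let D be the H–H bond energy.
Σ(broken) = 1×249 + 1×D = 249 + D
Σ(formed) = 2×439 = 878
ΔH = Σ(broken) − Σ(formed) = (249 + D) − (878) = −629 + D
Setting this equal to −187 kJ gives D = 442 kJ/mol.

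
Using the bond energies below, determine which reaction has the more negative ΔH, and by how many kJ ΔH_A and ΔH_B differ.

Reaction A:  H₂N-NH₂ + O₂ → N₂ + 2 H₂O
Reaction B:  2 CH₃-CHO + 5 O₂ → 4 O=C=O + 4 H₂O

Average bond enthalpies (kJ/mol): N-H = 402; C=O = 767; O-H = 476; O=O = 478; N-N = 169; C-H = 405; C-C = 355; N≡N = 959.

Reaction B, by 1462 kJ

Reaction A:
  Bonds broken (reactants):
    N-H: 4 × 402 = 1608
    N-N: 1 × 169 = 169
    O=O: 1 × 478 = 478
    Σ(broken) = 2255 kJ
  Bonds formed (products):
    N≡N: 1 × 959 = 959
    O-H: 4 × 476 = 1904
    Σ(formed) = 2863 kJ
  ΔH_A = 2255 − 2863 = −608 kJ
Reaction B:
  Bonds broken (reactants):
    C-C: 2 × 355 = 710
    C-H: 8 × 405 = 3240
    C=O: 2 × 767 = 1534
    O=O: 5 × 478 = 2390
    Σ(broken) = 7874 kJ
  Bonds formed (products):
    C=O: 8 × 767 = 6136
    O-H: 8 × 476 = 3808
    Σ(formed) = 9944 kJ
  ΔH_B = 7874 − 9944 = −2070 kJ
ΔH_A − ΔH_B = +1462 kJ, so reaction B has the more negative ΔH; |ΔH_A − ΔH_B| = 1462 kJ.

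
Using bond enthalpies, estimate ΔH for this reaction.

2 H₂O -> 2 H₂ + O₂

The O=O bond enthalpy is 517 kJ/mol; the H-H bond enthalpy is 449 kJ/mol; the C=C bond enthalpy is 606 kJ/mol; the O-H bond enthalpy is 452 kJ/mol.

ΔH ≈ +393 kJ

Bonds broken (reactants):
  O-H: 4 × 452 = 1808
  Σ(broken) = 1808 kJ
Bonds formed (products):
  H-H: 2 × 449 = 898
  O=O: 1 × 517 = 517
  Σ(formed) = 1415 kJ
ΔH = Σ(broken) − Σ(formed) = 1808 − 1415 = +393 kJ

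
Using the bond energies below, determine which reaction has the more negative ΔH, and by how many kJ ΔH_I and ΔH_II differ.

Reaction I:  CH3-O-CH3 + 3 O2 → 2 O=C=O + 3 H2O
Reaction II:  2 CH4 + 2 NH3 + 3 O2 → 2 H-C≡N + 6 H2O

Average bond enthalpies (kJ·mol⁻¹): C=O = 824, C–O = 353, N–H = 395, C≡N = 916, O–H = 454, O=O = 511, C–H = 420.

Reaction I, by 404 kJ

Reaction I:
  Bonds broken (reactants):
    C–H: 6 × 420 = 2520
    C–O: 2 × 353 = 706
    O=O: 3 × 511 = 1533
    Σ(broken) = 4759 kJ
  Bonds formed (products):
    C=O: 4 × 824 = 3296
    O–H: 6 × 454 = 2724
    Σ(formed) = 6020 kJ
  ΔH_I = 4759 − 6020 = −1261 kJ
Reaction II:
  Bonds broken (reactants):
    C–H: 8 × 420 = 3360
    N–H: 6 × 395 = 2370
    O=O: 3 × 511 = 1533
    Σ(broken) = 7263 kJ
  Bonds formed (products):
    C≡N: 2 × 916 = 1832
    C–H: 2 × 420 = 840
    O–H: 12 × 454 = 5448
    Σ(formed) = 8120 kJ
  ΔH_II = 7263 − 8120 = −857 kJ
ΔH_I − ΔH_II = −404 kJ, so reaction I has the more negative ΔH; |ΔH_I − ΔH_II| = 404 kJ.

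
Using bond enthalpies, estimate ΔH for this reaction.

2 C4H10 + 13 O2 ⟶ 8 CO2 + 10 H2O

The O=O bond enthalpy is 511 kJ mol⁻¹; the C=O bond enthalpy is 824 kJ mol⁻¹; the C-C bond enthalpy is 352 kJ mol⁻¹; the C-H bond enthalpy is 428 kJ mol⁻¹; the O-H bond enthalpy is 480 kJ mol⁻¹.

Bonds broken (reactants):
  C-C: 6 × 352 = 2112
  C-H: 20 × 428 = 8560
  O=O: 13 × 511 = 6643
  Σ(broken) = 17315 kJ
Bonds formed (products):
  C=O: 16 × 824 = 13184
  O-H: 20 × 480 = 9600
  Σ(formed) = 22784 kJ
ΔH = Σ(broken) − Σ(formed) = 17315 − 22784 = −5469 kJ

ΔH ≈ −5469 kJ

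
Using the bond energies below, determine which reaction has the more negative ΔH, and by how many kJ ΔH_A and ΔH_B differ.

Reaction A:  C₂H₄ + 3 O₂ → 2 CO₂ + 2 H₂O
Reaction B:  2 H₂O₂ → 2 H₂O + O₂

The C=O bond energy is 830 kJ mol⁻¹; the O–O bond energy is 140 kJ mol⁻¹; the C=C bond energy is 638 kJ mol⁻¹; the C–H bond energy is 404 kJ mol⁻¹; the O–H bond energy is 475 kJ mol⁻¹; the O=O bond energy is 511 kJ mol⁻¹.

Reaction A, by 1202 kJ

Reaction A:
  Bonds broken (reactants):
    C–H: 4 × 404 = 1616
    C=C: 1 × 638 = 638
    O=O: 3 × 511 = 1533
    Σ(broken) = 3787 kJ
  Bonds formed (products):
    C=O: 4 × 830 = 3320
    O–H: 4 × 475 = 1900
    Σ(formed) = 5220 kJ
  ΔH_A = 3787 − 5220 = −1433 kJ
Reaction B:
  Bonds broken (reactants):
    O–H: 4 × 475 = 1900
    O–O: 2 × 140 = 280
    Σ(broken) = 2180 kJ
  Bonds formed (products):
    O–H: 4 × 475 = 1900
    O=O: 1 × 511 = 511
    Σ(formed) = 2411 kJ
  ΔH_B = 2180 − 2411 = −231 kJ
ΔH_A − ΔH_B = −1202 kJ, so reaction A has the more negative ΔH; |ΔH_A − ΔH_B| = 1202 kJ.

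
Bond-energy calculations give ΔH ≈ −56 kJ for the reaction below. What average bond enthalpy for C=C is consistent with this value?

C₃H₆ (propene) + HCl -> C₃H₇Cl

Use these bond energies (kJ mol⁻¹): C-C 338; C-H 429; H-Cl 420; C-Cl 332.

Let D be the C=C bond energy.
Σ(broken) = 1×338 + 6×429 + 1×D + 1×420 = 3332 + D
Σ(formed) = 2×338 + 1×332 + 7×429 = 4011
ΔH = Σ(broken) − Σ(formed) = (3332 + D) − (4011) = −679 + D
Setting this equal to −56 kJ gives D = 623 kJ/mol.

D(C=C) ≈ 623 kJ/mol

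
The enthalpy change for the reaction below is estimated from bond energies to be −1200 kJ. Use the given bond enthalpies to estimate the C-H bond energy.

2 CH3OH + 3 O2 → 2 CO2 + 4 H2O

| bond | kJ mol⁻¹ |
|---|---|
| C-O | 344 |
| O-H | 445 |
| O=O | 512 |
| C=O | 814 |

Let D be the C-H bond energy.
Σ(broken) = 6×D + 2×344 + 2×445 + 3×512 = 3114 + 6D
Σ(formed) = 4×814 + 8×445 = 6816
ΔH = Σ(broken) − Σ(formed) = (3114 + 6D) − (6816) = −3702 + 6D
Setting this equal to −1200 kJ gives 6D = 2502, so D = 417 kJ/mol.

D(C-H) ≈ 417 kJ/mol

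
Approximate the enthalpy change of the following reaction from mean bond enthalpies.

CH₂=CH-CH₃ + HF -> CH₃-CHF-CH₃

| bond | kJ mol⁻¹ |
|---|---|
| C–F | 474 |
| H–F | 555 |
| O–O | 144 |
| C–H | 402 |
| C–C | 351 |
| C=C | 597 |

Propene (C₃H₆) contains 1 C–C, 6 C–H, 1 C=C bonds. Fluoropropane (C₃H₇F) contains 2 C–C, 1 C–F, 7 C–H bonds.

Bonds broken (reactants):
  C–C: 1 × 351 = 351
  C–H: 6 × 402 = 2412
  C=C: 1 × 597 = 597
  H–F: 1 × 555 = 555
  Σ(broken) = 3915 kJ
Bonds formed (products):
  C–C: 2 × 351 = 702
  C–F: 1 × 474 = 474
  C–H: 7 × 402 = 2814
  Σ(formed) = 3990 kJ
ΔH = Σ(broken) − Σ(formed) = 3915 − 3990 = −75 kJ

ΔH ≈ −75 kJ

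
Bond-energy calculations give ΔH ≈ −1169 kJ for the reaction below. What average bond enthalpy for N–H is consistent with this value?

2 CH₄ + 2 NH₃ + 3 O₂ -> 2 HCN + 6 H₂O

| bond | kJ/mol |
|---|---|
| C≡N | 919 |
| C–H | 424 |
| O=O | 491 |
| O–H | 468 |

D(N–H) ≈ 378 kJ/mol

Let D be the N–H bond energy.
Σ(broken) = 8×424 + 6×D + 3×491 = 4865 + 6D
Σ(formed) = 2×919 + 2×424 + 12×468 = 8302
ΔH = Σ(broken) − Σ(formed) = (4865 + 6D) − (8302) = −3437 + 6D
Setting this equal to −1169 kJ gives 6D = 2268, so D = 378 kJ/mol.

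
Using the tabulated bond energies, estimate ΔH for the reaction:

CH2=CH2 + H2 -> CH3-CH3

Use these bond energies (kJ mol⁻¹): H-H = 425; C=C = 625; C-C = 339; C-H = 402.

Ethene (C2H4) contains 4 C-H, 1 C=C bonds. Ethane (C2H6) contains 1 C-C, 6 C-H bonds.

ΔH ≈ −93 kJ

Bonds broken (reactants):
  C-H: 4 × 402 = 1608
  C=C: 1 × 625 = 625
  H-H: 1 × 425 = 425
  Σ(broken) = 2658 kJ
Bonds formed (products):
  C-C: 1 × 339 = 339
  C-H: 6 × 402 = 2412
  Σ(formed) = 2751 kJ
ΔH = Σ(broken) − Σ(formed) = 2658 − 2751 = −93 kJ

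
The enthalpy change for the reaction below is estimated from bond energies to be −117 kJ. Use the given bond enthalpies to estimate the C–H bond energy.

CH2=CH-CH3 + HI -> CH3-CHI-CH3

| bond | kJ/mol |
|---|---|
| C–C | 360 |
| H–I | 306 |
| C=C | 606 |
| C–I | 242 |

Let D be the C–H bond energy.
Σ(broken) = 1×360 + 6×D + 1×606 + 1×306 = 1272 + 6D
Σ(formed) = 2×360 + 7×D + 1×242 = 962 + 7D
ΔH = Σ(broken) − Σ(formed) = (1272 + 6D) − (962 + 7D) = +310 − D
Setting this equal to −117 kJ gives D = 427 kJ/mol.

D(C–H) ≈ 427 kJ/mol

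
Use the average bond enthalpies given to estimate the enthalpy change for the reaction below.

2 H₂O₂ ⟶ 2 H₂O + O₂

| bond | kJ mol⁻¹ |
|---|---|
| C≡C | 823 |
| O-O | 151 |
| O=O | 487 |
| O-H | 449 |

Bonds broken (reactants):
  O-H: 4 × 449 = 1796
  O-O: 2 × 151 = 302
  Σ(broken) = 2098 kJ
Bonds formed (products):
  O-H: 4 × 449 = 1796
  O=O: 1 × 487 = 487
  Σ(formed) = 2283 kJ
ΔH = Σ(broken) − Σ(formed) = 2098 − 2283 = −185 kJ

ΔH ≈ −185 kJ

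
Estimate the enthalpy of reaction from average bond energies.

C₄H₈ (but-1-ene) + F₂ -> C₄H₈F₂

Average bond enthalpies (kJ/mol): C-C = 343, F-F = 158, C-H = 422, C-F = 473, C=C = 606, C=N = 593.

ΔH ≈ −525 kJ

Bonds broken (reactants):
  C-C: 2 × 343 = 686
  C-H: 8 × 422 = 3376
  C=C: 1 × 606 = 606
  F-F: 1 × 158 = 158
  Σ(broken) = 4826 kJ
Bonds formed (products):
  C-C: 3 × 343 = 1029
  C-F: 2 × 473 = 946
  C-H: 8 × 422 = 3376
  Σ(formed) = 5351 kJ
ΔH = Σ(broken) − Σ(formed) = 4826 − 5351 = −525 kJ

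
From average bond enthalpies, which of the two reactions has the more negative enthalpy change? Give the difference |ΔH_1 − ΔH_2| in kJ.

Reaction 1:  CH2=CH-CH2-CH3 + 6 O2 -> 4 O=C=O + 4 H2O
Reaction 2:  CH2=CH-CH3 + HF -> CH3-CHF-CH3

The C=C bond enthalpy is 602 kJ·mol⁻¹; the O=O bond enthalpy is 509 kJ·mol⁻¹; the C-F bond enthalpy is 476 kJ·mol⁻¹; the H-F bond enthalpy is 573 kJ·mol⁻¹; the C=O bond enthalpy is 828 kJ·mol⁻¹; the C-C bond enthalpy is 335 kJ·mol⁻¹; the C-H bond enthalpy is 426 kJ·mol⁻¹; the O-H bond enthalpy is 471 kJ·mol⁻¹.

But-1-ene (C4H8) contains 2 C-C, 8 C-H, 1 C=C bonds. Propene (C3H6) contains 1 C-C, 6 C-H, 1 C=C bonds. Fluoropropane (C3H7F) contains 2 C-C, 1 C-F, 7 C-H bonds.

Reaction 1:
  Bonds broken (reactants):
    C-C: 2 × 335 = 670
    C-H: 8 × 426 = 3408
    C=C: 1 × 602 = 602
    O=O: 6 × 509 = 3054
    Σ(broken) = 7734 kJ
  Bonds formed (products):
    C=O: 8 × 828 = 6624
    O-H: 8 × 471 = 3768
    Σ(formed) = 10392 kJ
  ΔH_1 = 7734 − 10392 = −2658 kJ
Reaction 2:
  Bonds broken (reactants):
    C-C: 1 × 335 = 335
    C-H: 6 × 426 = 2556
    C=C: 1 × 602 = 602
    H-F: 1 × 573 = 573
    Σ(broken) = 4066 kJ
  Bonds formed (products):
    C-C: 2 × 335 = 670
    C-F: 1 × 476 = 476
    C-H: 7 × 426 = 2982
    Σ(formed) = 4128 kJ
  ΔH_2 = 4066 − 4128 = −62 kJ
ΔH_1 − ΔH_2 = −2596 kJ, so reaction 1 has the more negative ΔH; |ΔH_1 − ΔH_2| = 2596 kJ.

Reaction 1, by 2596 kJ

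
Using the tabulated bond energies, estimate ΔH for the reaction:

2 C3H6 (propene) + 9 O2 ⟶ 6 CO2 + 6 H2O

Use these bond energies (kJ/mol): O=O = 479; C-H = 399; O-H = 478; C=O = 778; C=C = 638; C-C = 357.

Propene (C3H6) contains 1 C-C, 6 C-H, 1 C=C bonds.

ΔH ≈ −3983 kJ

Bonds broken (reactants):
  C-C: 2 × 357 = 714
  C-H: 12 × 399 = 4788
  C=C: 2 × 638 = 1276
  O=O: 9 × 479 = 4311
  Σ(broken) = 11089 kJ
Bonds formed (products):
  C=O: 12 × 778 = 9336
  O-H: 12 × 478 = 5736
  Σ(formed) = 15072 kJ
ΔH = Σ(broken) − Σ(formed) = 11089 − 15072 = −3983 kJ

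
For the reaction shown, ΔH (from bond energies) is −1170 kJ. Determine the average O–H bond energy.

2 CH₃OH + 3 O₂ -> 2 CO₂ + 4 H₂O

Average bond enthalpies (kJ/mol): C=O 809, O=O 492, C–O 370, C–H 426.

Let D be the O–H bond energy.
Σ(broken) = 6×426 + 2×370 + 2×D + 3×492 = 4772 + 2D
Σ(formed) = 4×809 + 8×D = 3236 + 8D
ΔH = Σ(broken) − Σ(formed) = (4772 + 2D) − (3236 + 8D) = +1536 − 6D
Setting this equal to −1170 kJ gives 6D = 2706, so D = 451 kJ/mol.

D(O–H) ≈ 451 kJ/mol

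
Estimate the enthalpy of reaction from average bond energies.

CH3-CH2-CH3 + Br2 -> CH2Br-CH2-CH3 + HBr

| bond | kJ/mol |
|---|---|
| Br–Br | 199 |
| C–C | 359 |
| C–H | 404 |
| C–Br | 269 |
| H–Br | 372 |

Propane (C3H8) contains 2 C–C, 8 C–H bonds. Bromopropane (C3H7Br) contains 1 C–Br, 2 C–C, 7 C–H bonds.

Bonds broken (reactants):
  Br–Br: 1 × 199 = 199
  C–C: 2 × 359 = 718
  C–H: 8 × 404 = 3232
  Σ(broken) = 4149 kJ
Bonds formed (products):
  C–Br: 1 × 269 = 269
  C–C: 2 × 359 = 718
  C–H: 7 × 404 = 2828
  H–Br: 1 × 372 = 372
  Σ(formed) = 4187 kJ
ΔH = Σ(broken) − Σ(formed) = 4149 − 4187 = −38 kJ

ΔH ≈ −38 kJ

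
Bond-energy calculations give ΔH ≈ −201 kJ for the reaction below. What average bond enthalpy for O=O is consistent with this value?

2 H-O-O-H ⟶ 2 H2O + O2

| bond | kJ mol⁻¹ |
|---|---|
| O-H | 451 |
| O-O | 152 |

Let D be the O=O bond energy.
Σ(broken) = 4×451 + 2×152 = 2108
Σ(formed) = 4×451 + 1×D = 1804 + D
ΔH = Σ(broken) − Σ(formed) = (2108) − (1804 + D) = +304 − D
Setting this equal to −201 kJ gives D = 505 kJ/mol.

D(O=O) ≈ 505 kJ/mol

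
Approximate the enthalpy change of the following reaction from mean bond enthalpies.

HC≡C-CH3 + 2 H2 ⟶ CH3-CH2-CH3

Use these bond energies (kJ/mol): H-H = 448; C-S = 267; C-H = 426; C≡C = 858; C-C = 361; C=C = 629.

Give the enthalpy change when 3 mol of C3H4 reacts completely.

ΔH = −933 kJ

Bonds broken (reactants):
  C≡C: 1 × 858 = 858
  C-C: 1 × 361 = 361
  C-H: 4 × 426 = 1704
  H-H: 2 × 448 = 896
  Σ(broken) = 3819 kJ
Bonds formed (products):
  C-C: 2 × 361 = 722
  C-H: 8 × 426 = 3408
  Σ(formed) = 4130 kJ
ΔH = Σ(broken) − Σ(formed) = 3819 − 4130 = −311 kJ
For 3× the reaction as written: 3 × (−311) = −933 kJ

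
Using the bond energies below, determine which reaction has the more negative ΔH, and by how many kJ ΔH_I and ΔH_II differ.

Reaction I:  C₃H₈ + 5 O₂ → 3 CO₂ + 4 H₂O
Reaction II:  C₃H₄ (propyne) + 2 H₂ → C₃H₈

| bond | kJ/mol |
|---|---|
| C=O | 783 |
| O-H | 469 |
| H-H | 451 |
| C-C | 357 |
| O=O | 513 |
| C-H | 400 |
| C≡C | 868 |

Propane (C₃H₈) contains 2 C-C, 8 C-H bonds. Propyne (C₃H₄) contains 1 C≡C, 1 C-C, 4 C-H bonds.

Reaction I, by 1784 kJ

Reaction I:
  Bonds broken (reactants):
    C-C: 2 × 357 = 714
    C-H: 8 × 400 = 3200
    O=O: 5 × 513 = 2565
    Σ(broken) = 6479 kJ
  Bonds formed (products):
    C=O: 6 × 783 = 4698
    O-H: 8 × 469 = 3752
    Σ(formed) = 8450 kJ
  ΔH_I = 6479 − 8450 = −1971 kJ
Reaction II:
  Bonds broken (reactants):
    C≡C: 1 × 868 = 868
    C-C: 1 × 357 = 357
    C-H: 4 × 400 = 1600
    H-H: 2 × 451 = 902
    Σ(broken) = 3727 kJ
  Bonds formed (products):
    C-C: 2 × 357 = 714
    C-H: 8 × 400 = 3200
    Σ(formed) = 3914 kJ
  ΔH_II = 3727 − 3914 = −187 kJ
ΔH_I − ΔH_II = −1784 kJ, so reaction I has the more negative ΔH; |ΔH_I − ΔH_II| = 1784 kJ.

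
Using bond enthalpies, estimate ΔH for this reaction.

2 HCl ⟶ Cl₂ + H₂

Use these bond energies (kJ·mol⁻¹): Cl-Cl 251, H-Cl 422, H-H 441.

ΔH ≈ +152 kJ

Bonds broken (reactants):
  H-Cl: 2 × 422 = 844
  Σ(broken) = 844 kJ
Bonds formed (products):
  Cl-Cl: 1 × 251 = 251
  H-H: 1 × 441 = 441
  Σ(formed) = 692 kJ
ΔH = Σ(broken) − Σ(formed) = 844 − 692 = +152 kJ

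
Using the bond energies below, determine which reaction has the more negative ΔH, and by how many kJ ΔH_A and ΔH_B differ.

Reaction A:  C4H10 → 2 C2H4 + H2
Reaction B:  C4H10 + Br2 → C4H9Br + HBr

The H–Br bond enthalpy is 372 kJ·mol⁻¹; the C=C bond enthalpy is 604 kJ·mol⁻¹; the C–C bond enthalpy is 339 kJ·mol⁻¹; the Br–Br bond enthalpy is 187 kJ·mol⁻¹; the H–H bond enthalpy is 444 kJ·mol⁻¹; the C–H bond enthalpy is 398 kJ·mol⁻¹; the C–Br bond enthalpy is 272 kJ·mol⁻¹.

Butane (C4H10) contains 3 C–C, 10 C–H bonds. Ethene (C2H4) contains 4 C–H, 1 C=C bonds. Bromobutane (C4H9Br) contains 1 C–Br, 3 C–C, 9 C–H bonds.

Reaction B, by 220 kJ

Reaction A:
  Bonds broken (reactants):
    C–C: 3 × 339 = 1017
    C–H: 10 × 398 = 3980
    Σ(broken) = 4997 kJ
  Bonds formed (products):
    C–H: 8 × 398 = 3184
    C=C: 2 × 604 = 1208
    H–H: 1 × 444 = 444
    Σ(formed) = 4836 kJ
  ΔH_A = 4997 − 4836 = +161 kJ
Reaction B:
  Bonds broken (reactants):
    Br–Br: 1 × 187 = 187
    C–C: 3 × 339 = 1017
    C–H: 10 × 398 = 3980
    Σ(broken) = 5184 kJ
  Bonds formed (products):
    C–Br: 1 × 272 = 272
    C–C: 3 × 339 = 1017
    C–H: 9 × 398 = 3582
    H–Br: 1 × 372 = 372
    Σ(formed) = 5243 kJ
  ΔH_B = 5184 − 5243 = −59 kJ
ΔH_A − ΔH_B = +220 kJ, so reaction B has the more negative ΔH; |ΔH_A − ΔH_B| = 220 kJ.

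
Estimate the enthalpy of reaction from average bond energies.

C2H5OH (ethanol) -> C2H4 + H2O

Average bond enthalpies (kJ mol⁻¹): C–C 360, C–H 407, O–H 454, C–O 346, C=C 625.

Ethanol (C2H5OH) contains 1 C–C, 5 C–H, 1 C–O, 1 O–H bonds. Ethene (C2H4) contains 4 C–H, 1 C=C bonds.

ΔH ≈ +34 kJ

Bonds broken (reactants):
  C–C: 1 × 360 = 360
  C–H: 5 × 407 = 2035
  C–O: 1 × 346 = 346
  O–H: 1 × 454 = 454
  Σ(broken) = 3195 kJ
Bonds formed (products):
  C–H: 4 × 407 = 1628
  C=C: 1 × 625 = 625
  O–H: 2 × 454 = 908
  Σ(formed) = 3161 kJ
ΔH = Σ(broken) − Σ(formed) = 3195 − 3161 = +34 kJ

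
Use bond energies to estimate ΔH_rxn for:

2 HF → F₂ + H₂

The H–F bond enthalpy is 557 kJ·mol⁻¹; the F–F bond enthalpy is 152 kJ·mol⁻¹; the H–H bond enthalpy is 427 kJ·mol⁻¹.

Bonds broken (reactants):
  H–F: 2 × 557 = 1114
  Σ(broken) = 1114 kJ
Bonds formed (products):
  F–F: 1 × 152 = 152
  H–H: 1 × 427 = 427
  Σ(formed) = 579 kJ
ΔH = Σ(broken) − Σ(formed) = 1114 − 579 = +535 kJ

ΔH ≈ +535 kJ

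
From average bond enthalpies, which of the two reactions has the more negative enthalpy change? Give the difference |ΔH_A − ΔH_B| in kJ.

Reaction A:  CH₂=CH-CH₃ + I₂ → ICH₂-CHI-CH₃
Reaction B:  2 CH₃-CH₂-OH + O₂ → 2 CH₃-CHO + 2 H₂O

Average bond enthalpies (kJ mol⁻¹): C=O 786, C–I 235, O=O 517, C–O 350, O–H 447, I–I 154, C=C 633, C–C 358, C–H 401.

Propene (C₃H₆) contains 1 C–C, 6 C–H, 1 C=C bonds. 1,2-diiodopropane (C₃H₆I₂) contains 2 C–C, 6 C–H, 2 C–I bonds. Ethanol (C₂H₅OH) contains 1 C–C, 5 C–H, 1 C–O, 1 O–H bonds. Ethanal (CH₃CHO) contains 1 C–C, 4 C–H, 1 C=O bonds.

Reaction B, by 406 kJ

Reaction A:
  Bonds broken (reactants):
    C–C: 1 × 358 = 358
    C–H: 6 × 401 = 2406
    C=C: 1 × 633 = 633
    I–I: 1 × 154 = 154
    Σ(broken) = 3551 kJ
  Bonds formed (products):
    C–C: 2 × 358 = 716
    C–H: 6 × 401 = 2406
    C–I: 2 × 235 = 470
    Σ(formed) = 3592 kJ
  ΔH_A = 3551 − 3592 = −41 kJ
Reaction B:
  Bonds broken (reactants):
    C–C: 2 × 358 = 716
    C–H: 10 × 401 = 4010
    C–O: 2 × 350 = 700
    O–H: 2 × 447 = 894
    O=O: 1 × 517 = 517
    Σ(broken) = 6837 kJ
  Bonds formed (products):
    C–C: 2 × 358 = 716
    C–H: 8 × 401 = 3208
    C=O: 2 × 786 = 1572
    O–H: 4 × 447 = 1788
    Σ(formed) = 7284 kJ
  ΔH_B = 6837 − 7284 = −447 kJ
ΔH_A − ΔH_B = +406 kJ, so reaction B has the more negative ΔH; |ΔH_A − ΔH_B| = 406 kJ.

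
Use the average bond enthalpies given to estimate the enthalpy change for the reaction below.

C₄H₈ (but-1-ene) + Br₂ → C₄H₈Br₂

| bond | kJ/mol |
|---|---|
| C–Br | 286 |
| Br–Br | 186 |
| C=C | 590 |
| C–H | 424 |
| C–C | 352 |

Bonds broken (reactants):
  Br–Br: 1 × 186 = 186
  C–C: 2 × 352 = 704
  C–H: 8 × 424 = 3392
  C=C: 1 × 590 = 590
  Σ(broken) = 4872 kJ
Bonds formed (products):
  C–Br: 2 × 286 = 572
  C–C: 3 × 352 = 1056
  C–H: 8 × 424 = 3392
  Σ(formed) = 5020 kJ
ΔH = Σ(broken) − Σ(formed) = 4872 − 5020 = −148 kJ

ΔH ≈ −148 kJ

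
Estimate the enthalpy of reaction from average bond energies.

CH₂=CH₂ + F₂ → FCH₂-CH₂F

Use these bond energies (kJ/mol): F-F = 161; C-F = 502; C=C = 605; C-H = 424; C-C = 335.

Bonds broken (reactants):
  C-H: 4 × 424 = 1696
  C=C: 1 × 605 = 605
  F-F: 1 × 161 = 161
  Σ(broken) = 2462 kJ
Bonds formed (products):
  C-C: 1 × 335 = 335
  C-F: 2 × 502 = 1004
  C-H: 4 × 424 = 1696
  Σ(formed) = 3035 kJ
ΔH = Σ(broken) − Σ(formed) = 2462 − 3035 = −573 kJ

ΔH ≈ −573 kJ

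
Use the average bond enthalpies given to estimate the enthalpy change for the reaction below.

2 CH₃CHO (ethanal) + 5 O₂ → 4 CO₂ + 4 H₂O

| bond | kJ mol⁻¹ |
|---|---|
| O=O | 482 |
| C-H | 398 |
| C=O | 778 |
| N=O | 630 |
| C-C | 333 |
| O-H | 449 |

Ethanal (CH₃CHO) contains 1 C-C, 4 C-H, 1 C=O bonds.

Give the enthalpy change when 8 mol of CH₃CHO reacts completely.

ΔH = −8000 kJ

Bonds broken (reactants):
  C-C: 2 × 333 = 666
  C-H: 8 × 398 = 3184
  C=O: 2 × 778 = 1556
  O=O: 5 × 482 = 2410
  Σ(broken) = 7816 kJ
Bonds formed (products):
  C=O: 8 × 778 = 6224
  O-H: 8 × 449 = 3592
  Σ(formed) = 9816 kJ
ΔH = Σ(broken) − Σ(formed) = 7816 − 9816 = −2000 kJ
For 4× the reaction as written: 4 × (−2000) = −8000 kJ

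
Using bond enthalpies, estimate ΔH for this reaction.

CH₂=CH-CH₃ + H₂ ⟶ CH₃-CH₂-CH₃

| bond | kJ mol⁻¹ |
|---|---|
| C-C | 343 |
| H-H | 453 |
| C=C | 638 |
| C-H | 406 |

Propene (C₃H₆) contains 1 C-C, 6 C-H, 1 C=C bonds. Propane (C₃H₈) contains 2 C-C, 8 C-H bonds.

Bonds broken (reactants):
  C-C: 1 × 343 = 343
  C-H: 6 × 406 = 2436
  C=C: 1 × 638 = 638
  H-H: 1 × 453 = 453
  Σ(broken) = 3870 kJ
Bonds formed (products):
  C-C: 2 × 343 = 686
  C-H: 8 × 406 = 3248
  Σ(formed) = 3934 kJ
ΔH = Σ(broken) − Σ(formed) = 3870 − 3934 = −64 kJ

ΔH ≈ −64 kJ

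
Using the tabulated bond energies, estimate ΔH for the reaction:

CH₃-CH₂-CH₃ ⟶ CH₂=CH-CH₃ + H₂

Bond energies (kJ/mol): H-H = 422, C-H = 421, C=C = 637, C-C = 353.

Bonds broken (reactants):
  C-C: 2 × 353 = 706
  C-H: 8 × 421 = 3368
  Σ(broken) = 4074 kJ
Bonds formed (products):
  C-C: 1 × 353 = 353
  C-H: 6 × 421 = 2526
  C=C: 1 × 637 = 637
  H-H: 1 × 422 = 422
  Σ(formed) = 3938 kJ
ΔH = Σ(broken) − Σ(formed) = 4074 − 3938 = +136 kJ

ΔH ≈ +136 kJ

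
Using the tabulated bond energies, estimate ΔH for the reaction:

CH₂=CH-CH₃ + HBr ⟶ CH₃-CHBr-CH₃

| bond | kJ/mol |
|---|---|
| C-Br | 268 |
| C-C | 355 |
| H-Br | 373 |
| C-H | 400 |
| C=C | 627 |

Bonds broken (reactants):
  C-C: 1 × 355 = 355
  C-H: 6 × 400 = 2400
  C=C: 1 × 627 = 627
  H-Br: 1 × 373 = 373
  Σ(broken) = 3755 kJ
Bonds formed (products):
  C-Br: 1 × 268 = 268
  C-C: 2 × 355 = 710
  C-H: 7 × 400 = 2800
  Σ(formed) = 3778 kJ
ΔH = Σ(broken) − Σ(formed) = 3755 − 3778 = −23 kJ

ΔH ≈ −23 kJ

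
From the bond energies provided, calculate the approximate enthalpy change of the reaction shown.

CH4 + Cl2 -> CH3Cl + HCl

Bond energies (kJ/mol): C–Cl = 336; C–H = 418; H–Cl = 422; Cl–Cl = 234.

Bonds broken (reactants):
  C–H: 4 × 418 = 1672
  Cl–Cl: 1 × 234 = 234
  Σ(broken) = 1906 kJ
Bonds formed (products):
  C–Cl: 1 × 336 = 336
  C–H: 3 × 418 = 1254
  H–Cl: 1 × 422 = 422
  Σ(formed) = 2012 kJ
ΔH = Σ(broken) − Σ(formed) = 1906 − 2012 = −106 kJ

ΔH ≈ −106 kJ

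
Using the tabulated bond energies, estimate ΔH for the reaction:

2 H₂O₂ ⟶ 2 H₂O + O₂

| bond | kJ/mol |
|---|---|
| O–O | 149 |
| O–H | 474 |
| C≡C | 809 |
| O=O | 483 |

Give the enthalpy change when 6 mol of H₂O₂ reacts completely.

Bonds broken (reactants):
  O–H: 4 × 474 = 1896
  O–O: 2 × 149 = 298
  Σ(broken) = 2194 kJ
Bonds formed (products):
  O–H: 4 × 474 = 1896
  O=O: 1 × 483 = 483
  Σ(formed) = 2379 kJ
ΔH = Σ(broken) − Σ(formed) = 2194 − 2379 = −185 kJ
For 3× the reaction as written: 3 × (−185) = −555 kJ

ΔH = −555 kJ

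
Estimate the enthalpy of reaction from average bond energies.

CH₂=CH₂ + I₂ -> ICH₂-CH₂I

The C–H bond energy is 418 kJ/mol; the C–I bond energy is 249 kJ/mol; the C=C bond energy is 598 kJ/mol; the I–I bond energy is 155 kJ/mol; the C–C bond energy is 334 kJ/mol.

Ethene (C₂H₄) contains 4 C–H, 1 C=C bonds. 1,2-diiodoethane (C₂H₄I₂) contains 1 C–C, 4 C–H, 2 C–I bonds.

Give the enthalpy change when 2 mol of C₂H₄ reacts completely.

Bonds broken (reactants):
  C–H: 4 × 418 = 1672
  C=C: 1 × 598 = 598
  I–I: 1 × 155 = 155
  Σ(broken) = 2425 kJ
Bonds formed (products):
  C–C: 1 × 334 = 334
  C–H: 4 × 418 = 1672
  C–I: 2 × 249 = 498
  Σ(formed) = 2504 kJ
ΔH = Σ(broken) − Σ(formed) = 2425 − 2504 = −79 kJ
For 2× the reaction as written: 2 × (−79) = −158 kJ

ΔH = −158 kJ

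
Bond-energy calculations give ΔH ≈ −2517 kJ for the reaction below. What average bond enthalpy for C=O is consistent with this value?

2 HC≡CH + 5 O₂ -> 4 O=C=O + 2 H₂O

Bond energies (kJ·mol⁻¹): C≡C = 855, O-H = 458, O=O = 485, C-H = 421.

D(C=O) ≈ 813 kJ/mol

Let D be the C=O bond energy.
Σ(broken) = 2×855 + 4×421 + 5×485 = 5819
Σ(formed) = 8×D + 4×458 = 1832 + 8D
ΔH = Σ(broken) − Σ(formed) = (5819) − (1832 + 8D) = +3987 − 8D
Setting this equal to −2517 kJ gives 8D = 6504, so D = 813 kJ/mol.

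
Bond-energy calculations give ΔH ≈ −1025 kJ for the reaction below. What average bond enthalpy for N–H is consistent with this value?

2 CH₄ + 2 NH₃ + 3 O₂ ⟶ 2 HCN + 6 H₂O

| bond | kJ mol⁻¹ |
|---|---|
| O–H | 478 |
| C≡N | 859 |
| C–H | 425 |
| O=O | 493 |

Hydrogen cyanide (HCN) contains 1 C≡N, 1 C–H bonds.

Let D be the N–H bond energy.
Σ(broken) = 8×425 + 6×D + 3×493 = 4879 + 6D
Σ(formed) = 2×859 + 2×425 + 12×478 = 8304
ΔH = Σ(broken) − Σ(formed) = (4879 + 6D) − (8304) = −3425 + 6D
Setting this equal to −1025 kJ gives 6D = 2400, so D = 400 kJ/mol.

D(N–H) ≈ 400 kJ/mol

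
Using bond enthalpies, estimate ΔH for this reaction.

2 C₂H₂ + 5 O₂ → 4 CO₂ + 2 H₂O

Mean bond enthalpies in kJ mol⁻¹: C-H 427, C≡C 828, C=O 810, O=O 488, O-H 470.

ΔH ≈ −2556 kJ

Bonds broken (reactants):
  C≡C: 2 × 828 = 1656
  C-H: 4 × 427 = 1708
  O=O: 5 × 488 = 2440
  Σ(broken) = 5804 kJ
Bonds formed (products):
  C=O: 8 × 810 = 6480
  O-H: 4 × 470 = 1880
  Σ(formed) = 8360 kJ
ΔH = Σ(broken) − Σ(formed) = 5804 − 8360 = −2556 kJ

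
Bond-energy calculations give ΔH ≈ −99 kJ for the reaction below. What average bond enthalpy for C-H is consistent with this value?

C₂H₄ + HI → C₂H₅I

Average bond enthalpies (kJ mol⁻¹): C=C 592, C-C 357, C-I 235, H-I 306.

D(C-H) ≈ 405 kJ/mol

Let D be the C-H bond energy.
Σ(broken) = 4×D + 1×592 + 1×306 = 898 + 4D
Σ(formed) = 1×357 + 5×D + 1×235 = 592 + 5D
ΔH = Σ(broken) − Σ(formed) = (898 + 4D) − (592 + 5D) = +306 − D
Setting this equal to −99 kJ gives D = 405 kJ/mol.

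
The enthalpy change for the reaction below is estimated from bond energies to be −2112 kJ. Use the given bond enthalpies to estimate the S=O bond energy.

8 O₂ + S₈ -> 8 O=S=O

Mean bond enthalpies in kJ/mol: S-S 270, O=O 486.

D(S=O) ≈ 510 kJ/mol

Let D be the S=O bond energy.
Σ(broken) = 8×486 + 8×270 = 6048
Σ(formed) = 16×D = 16D
ΔH = Σ(broken) − Σ(formed) = (6048) − (16D) = +6048 − 16D
Setting this equal to −2112 kJ gives 16D = 8160, so D = 510 kJ/mol.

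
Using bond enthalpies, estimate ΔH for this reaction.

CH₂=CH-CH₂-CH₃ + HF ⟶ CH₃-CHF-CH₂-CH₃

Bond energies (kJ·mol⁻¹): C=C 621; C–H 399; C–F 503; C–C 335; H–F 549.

ΔH ≈ −67 kJ

Bonds broken (reactants):
  C–C: 2 × 335 = 670
  C–H: 8 × 399 = 3192
  C=C: 1 × 621 = 621
  H–F: 1 × 549 = 549
  Σ(broken) = 5032 kJ
Bonds formed (products):
  C–C: 3 × 335 = 1005
  C–F: 1 × 503 = 503
  C–H: 9 × 399 = 3591
  Σ(formed) = 5099 kJ
ΔH = Σ(broken) − Σ(formed) = 5032 − 5099 = −67 kJ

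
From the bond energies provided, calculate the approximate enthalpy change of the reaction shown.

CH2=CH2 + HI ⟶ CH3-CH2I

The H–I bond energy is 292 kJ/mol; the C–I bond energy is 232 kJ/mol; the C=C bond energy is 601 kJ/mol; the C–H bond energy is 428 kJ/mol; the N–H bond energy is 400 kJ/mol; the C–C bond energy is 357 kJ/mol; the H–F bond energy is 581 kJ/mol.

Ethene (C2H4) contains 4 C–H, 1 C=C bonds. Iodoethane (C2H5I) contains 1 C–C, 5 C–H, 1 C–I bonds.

ΔH ≈ −124 kJ

Bonds broken (reactants):
  C–H: 4 × 428 = 1712
  C=C: 1 × 601 = 601
  H–I: 1 × 292 = 292
  Σ(broken) = 2605 kJ
Bonds formed (products):
  C–C: 1 × 357 = 357
  C–H: 5 × 428 = 2140
  C–I: 1 × 232 = 232
  Σ(formed) = 2729 kJ
ΔH = Σ(broken) − Σ(formed) = 2605 − 2729 = −124 kJ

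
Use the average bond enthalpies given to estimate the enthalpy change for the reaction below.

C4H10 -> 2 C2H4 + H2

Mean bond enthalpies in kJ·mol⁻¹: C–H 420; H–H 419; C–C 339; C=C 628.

Bonds broken (reactants):
  C–C: 3 × 339 = 1017
  C–H: 10 × 420 = 4200
  Σ(broken) = 5217 kJ
Bonds formed (products):
  C–H: 8 × 420 = 3360
  C=C: 2 × 628 = 1256
  H–H: 1 × 419 = 419
  Σ(formed) = 5035 kJ
ΔH = Σ(broken) − Σ(formed) = 5217 − 5035 = +182 kJ

ΔH ≈ +182 kJ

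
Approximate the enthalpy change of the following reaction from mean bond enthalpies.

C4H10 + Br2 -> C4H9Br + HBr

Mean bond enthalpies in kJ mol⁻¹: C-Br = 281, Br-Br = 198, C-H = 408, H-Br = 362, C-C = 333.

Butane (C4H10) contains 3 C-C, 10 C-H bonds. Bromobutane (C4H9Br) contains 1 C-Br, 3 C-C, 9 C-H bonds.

ΔH ≈ −37 kJ

Bonds broken (reactants):
  Br-Br: 1 × 198 = 198
  C-C: 3 × 333 = 999
  C-H: 10 × 408 = 4080
  Σ(broken) = 5277 kJ
Bonds formed (products):
  C-Br: 1 × 281 = 281
  C-C: 3 × 333 = 999
  C-H: 9 × 408 = 3672
  H-Br: 1 × 362 = 362
  Σ(formed) = 5314 kJ
ΔH = Σ(broken) − Σ(formed) = 5277 − 5314 = −37 kJ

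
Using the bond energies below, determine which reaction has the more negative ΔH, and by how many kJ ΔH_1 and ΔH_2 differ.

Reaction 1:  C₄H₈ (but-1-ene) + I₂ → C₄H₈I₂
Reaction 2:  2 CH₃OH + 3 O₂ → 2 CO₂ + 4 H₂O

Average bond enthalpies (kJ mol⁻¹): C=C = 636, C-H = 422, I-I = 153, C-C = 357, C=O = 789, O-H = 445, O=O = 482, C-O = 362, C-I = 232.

Reaction 2, by 1092 kJ

Reaction 1:
  Bonds broken (reactants):
    C-C: 2 × 357 = 714
    C-H: 8 × 422 = 3376
    C=C: 1 × 636 = 636
    I-I: 1 × 153 = 153
    Σ(broken) = 4879 kJ
  Bonds formed (products):
    C-C: 3 × 357 = 1071
    C-H: 8 × 422 = 3376
    C-I: 2 × 232 = 464
    Σ(formed) = 4911 kJ
  ΔH_1 = 4879 − 4911 = −32 kJ
Reaction 2:
  Bonds broken (reactants):
    C-H: 6 × 422 = 2532
    C-O: 2 × 362 = 724
    O-H: 2 × 445 = 890
    O=O: 3 × 482 = 1446
    Σ(broken) = 5592 kJ
  Bonds formed (products):
    C=O: 4 × 789 = 3156
    O-H: 8 × 445 = 3560
    Σ(formed) = 6716 kJ
  ΔH_2 = 5592 − 6716 = −1124 kJ
ΔH_1 − ΔH_2 = +1092 kJ, so reaction 2 has the more negative ΔH; |ΔH_1 − ΔH_2| = 1092 kJ.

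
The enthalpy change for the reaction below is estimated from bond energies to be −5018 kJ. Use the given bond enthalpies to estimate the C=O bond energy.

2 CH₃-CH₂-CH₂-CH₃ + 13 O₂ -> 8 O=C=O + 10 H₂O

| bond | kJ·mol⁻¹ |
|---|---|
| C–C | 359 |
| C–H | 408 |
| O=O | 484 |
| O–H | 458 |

Let D be the C=O bond energy.
Σ(broken) = 6×359 + 20×408 + 13×484 = 16606
Σ(formed) = 16×D + 20×458 = 9160 + 16D
ΔH = Σ(broken) − Σ(formed) = (16606) − (9160 + 16D) = +7446 − 16D
Setting this equal to −5018 kJ gives 16D = 12464, so D = 779 kJ/mol.

D(C=O) ≈ 779 kJ/mol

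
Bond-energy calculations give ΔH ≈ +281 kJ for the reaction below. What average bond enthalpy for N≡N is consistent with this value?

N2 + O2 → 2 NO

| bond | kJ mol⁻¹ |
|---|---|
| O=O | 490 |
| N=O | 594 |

Let D be the N≡N bond energy.
Σ(broken) = 1×D + 1×490 = 490 + D
Σ(formed) = 2×594 = 1188
ΔH = Σ(broken) − Σ(formed) = (490 + D) − (1188) = −698 + D
Setting this equal to +281 kJ gives D = 979 kJ/mol.

D(N≡N) ≈ 979 kJ/mol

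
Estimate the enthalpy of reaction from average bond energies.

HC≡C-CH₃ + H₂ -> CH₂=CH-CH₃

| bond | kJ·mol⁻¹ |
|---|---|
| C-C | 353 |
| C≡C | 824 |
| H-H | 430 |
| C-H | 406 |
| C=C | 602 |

ΔH ≈ −160 kJ

Bonds broken (reactants):
  C≡C: 1 × 824 = 824
  C-C: 1 × 353 = 353
  C-H: 4 × 406 = 1624
  H-H: 1 × 430 = 430
  Σ(broken) = 3231 kJ
Bonds formed (products):
  C-C: 1 × 353 = 353
  C-H: 6 × 406 = 2436
  C=C: 1 × 602 = 602
  Σ(formed) = 3391 kJ
ΔH = Σ(broken) − Σ(formed) = 3231 − 3391 = −160 kJ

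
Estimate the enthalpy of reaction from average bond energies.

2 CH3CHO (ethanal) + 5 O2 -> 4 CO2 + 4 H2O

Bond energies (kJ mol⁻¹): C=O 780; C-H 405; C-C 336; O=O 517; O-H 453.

ΔH ≈ −1807 kJ

Bonds broken (reactants):
  C-C: 2 × 336 = 672
  C-H: 8 × 405 = 3240
  C=O: 2 × 780 = 1560
  O=O: 5 × 517 = 2585
  Σ(broken) = 8057 kJ
Bonds formed (products):
  C=O: 8 × 780 = 6240
  O-H: 8 × 453 = 3624
  Σ(formed) = 9864 kJ
ΔH = Σ(broken) − Σ(formed) = 8057 − 9864 = −1807 kJ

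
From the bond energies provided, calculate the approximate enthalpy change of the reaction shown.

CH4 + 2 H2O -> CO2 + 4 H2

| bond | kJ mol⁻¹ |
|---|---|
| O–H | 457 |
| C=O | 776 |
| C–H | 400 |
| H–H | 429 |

Bonds broken (reactants):
  C–H: 4 × 400 = 1600
  O–H: 4 × 457 = 1828
  Σ(broken) = 3428 kJ
Bonds formed (products):
  C=O: 2 × 776 = 1552
  H–H: 4 × 429 = 1716
  Σ(formed) = 3268 kJ
ΔH = Σ(broken) − Σ(formed) = 3428 − 3268 = +160 kJ

ΔH ≈ +160 kJ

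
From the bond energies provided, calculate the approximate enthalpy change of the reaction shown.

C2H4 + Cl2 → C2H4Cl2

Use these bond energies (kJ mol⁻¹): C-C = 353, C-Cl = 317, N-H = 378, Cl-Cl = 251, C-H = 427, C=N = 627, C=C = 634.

Bonds broken (reactants):
  C-H: 4 × 427 = 1708
  C=C: 1 × 634 = 634
  Cl-Cl: 1 × 251 = 251
  Σ(broken) = 2593 kJ
Bonds formed (products):
  C-C: 1 × 353 = 353
  C-Cl: 2 × 317 = 634
  C-H: 4 × 427 = 1708
  Σ(formed) = 2695 kJ
ΔH = Σ(broken) − Σ(formed) = 2593 − 2695 = −102 kJ

ΔH ≈ −102 kJ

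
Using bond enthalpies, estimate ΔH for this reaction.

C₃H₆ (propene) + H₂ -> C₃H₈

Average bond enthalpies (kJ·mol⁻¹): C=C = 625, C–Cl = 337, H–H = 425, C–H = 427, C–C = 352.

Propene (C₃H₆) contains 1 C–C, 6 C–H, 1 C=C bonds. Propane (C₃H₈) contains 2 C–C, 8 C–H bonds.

Bonds broken (reactants):
  C–C: 1 × 352 = 352
  C–H: 6 × 427 = 2562
  C=C: 1 × 625 = 625
  H–H: 1 × 425 = 425
  Σ(broken) = 3964 kJ
Bonds formed (products):
  C–C: 2 × 352 = 704
  C–H: 8 × 427 = 3416
  Σ(formed) = 4120 kJ
ΔH = Σ(broken) − Σ(formed) = 3964 − 4120 = −156 kJ

ΔH ≈ −156 kJ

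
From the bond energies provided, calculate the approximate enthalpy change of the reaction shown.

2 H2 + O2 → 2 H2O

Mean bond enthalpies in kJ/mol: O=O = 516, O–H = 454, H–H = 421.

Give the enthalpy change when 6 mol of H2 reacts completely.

Bonds broken (reactants):
  H–H: 2 × 421 = 842
  O=O: 1 × 516 = 516
  Σ(broken) = 1358 kJ
Bonds formed (products):
  O–H: 4 × 454 = 1816
  Σ(formed) = 1816 kJ
ΔH = Σ(broken) − Σ(formed) = 1358 − 1816 = −458 kJ
For 3× the reaction as written: 3 × (−458) = −1374 kJ

ΔH = −1374 kJ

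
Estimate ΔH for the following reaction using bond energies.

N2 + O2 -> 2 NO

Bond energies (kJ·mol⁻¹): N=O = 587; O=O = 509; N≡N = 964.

Bonds broken (reactants):
  N≡N: 1 × 964 = 964
  O=O: 1 × 509 = 509
  Σ(broken) = 1473 kJ
Bonds formed (products):
  N=O: 2 × 587 = 1174
  Σ(formed) = 1174 kJ
ΔH = Σ(broken) − Σ(formed) = 1473 − 1174 = +299 kJ

ΔH ≈ +299 kJ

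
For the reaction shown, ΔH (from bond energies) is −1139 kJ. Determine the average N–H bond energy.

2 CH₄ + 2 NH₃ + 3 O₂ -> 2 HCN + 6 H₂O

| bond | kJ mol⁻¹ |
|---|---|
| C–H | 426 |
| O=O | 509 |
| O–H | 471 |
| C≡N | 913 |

D(N–H) ≈ 376 kJ/mol

Let D be the N–H bond energy.
Σ(broken) = 8×426 + 6×D + 3×509 = 4935 + 6D
Σ(formed) = 2×913 + 2×426 + 12×471 = 8330
ΔH = Σ(broken) − Σ(formed) = (4935 + 6D) − (8330) = −3395 + 6D
Setting this equal to −1139 kJ gives 6D = 2256, so D = 376 kJ/mol.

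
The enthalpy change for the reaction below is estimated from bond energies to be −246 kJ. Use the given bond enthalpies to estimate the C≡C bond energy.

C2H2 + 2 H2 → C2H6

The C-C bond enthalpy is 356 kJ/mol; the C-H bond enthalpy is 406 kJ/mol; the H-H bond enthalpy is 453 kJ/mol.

Let D be the C≡C bond energy.
Σ(broken) = 1×D + 2×406 + 2×453 = 1718 + D
Σ(formed) = 1×356 + 6×406 = 2792
ΔH = Σ(broken) − Σ(formed) = (1718 + D) − (2792) = −1074 + D
Setting this equal to −246 kJ gives D = 828 kJ/mol.

D(C≡C) ≈ 828 kJ/mol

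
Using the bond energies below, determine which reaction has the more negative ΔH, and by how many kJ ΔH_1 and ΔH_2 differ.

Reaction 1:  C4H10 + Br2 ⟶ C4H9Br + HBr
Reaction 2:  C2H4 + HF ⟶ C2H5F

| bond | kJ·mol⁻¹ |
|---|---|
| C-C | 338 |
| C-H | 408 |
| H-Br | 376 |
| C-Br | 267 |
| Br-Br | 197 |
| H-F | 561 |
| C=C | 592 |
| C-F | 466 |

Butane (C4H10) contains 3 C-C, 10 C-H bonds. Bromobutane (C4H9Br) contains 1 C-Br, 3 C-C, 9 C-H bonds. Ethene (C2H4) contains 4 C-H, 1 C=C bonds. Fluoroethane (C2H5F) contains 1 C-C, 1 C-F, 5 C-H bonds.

Reaction 1:
  Bonds broken (reactants):
    Br-Br: 1 × 197 = 197
    C-C: 3 × 338 = 1014
    C-H: 10 × 408 = 4080
    Σ(broken) = 5291 kJ
  Bonds formed (products):
    C-Br: 1 × 267 = 267
    C-C: 3 × 338 = 1014
    C-H: 9 × 408 = 3672
    H-Br: 1 × 376 = 376
    Σ(formed) = 5329 kJ
  ΔH_1 = 5291 − 5329 = −38 kJ
Reaction 2:
  Bonds broken (reactants):
    C-H: 4 × 408 = 1632
    C=C: 1 × 592 = 592
    H-F: 1 × 561 = 561
    Σ(broken) = 2785 kJ
  Bonds formed (products):
    C-C: 1 × 338 = 338
    C-F: 1 × 466 = 466
    C-H: 5 × 408 = 2040
    Σ(formed) = 2844 kJ
  ΔH_2 = 2785 − 2844 = −59 kJ
ΔH_1 − ΔH_2 = +21 kJ, so reaction 2 has the more negative ΔH; |ΔH_1 − ΔH_2| = 21 kJ.

Reaction 2, by 21 kJ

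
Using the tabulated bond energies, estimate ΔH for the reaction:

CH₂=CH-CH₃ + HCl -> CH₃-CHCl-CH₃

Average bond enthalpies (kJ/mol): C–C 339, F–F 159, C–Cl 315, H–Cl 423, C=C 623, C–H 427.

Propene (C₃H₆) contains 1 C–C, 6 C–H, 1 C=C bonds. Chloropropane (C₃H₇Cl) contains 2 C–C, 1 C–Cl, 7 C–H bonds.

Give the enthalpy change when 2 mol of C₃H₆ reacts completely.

Bonds broken (reactants):
  C–C: 1 × 339 = 339
  C–H: 6 × 427 = 2562
  C=C: 1 × 623 = 623
  H–Cl: 1 × 423 = 423
  Σ(broken) = 3947 kJ
Bonds formed (products):
  C–C: 2 × 339 = 678
  C–Cl: 1 × 315 = 315
  C–H: 7 × 427 = 2989
  Σ(formed) = 3982 kJ
ΔH = Σ(broken) − Σ(formed) = 3947 − 3982 = −35 kJ
For 2× the reaction as written: 2 × (−35) = −70 kJ

ΔH = −70 kJ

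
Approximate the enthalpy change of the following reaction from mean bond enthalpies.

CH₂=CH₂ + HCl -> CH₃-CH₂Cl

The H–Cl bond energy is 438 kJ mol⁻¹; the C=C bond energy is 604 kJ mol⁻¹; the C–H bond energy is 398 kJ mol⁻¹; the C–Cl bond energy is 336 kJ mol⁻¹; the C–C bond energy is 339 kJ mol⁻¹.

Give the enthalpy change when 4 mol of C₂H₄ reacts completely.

ΔH = −124 kJ

Bonds broken (reactants):
  C–H: 4 × 398 = 1592
  C=C: 1 × 604 = 604
  H–Cl: 1 × 438 = 438
  Σ(broken) = 2634 kJ
Bonds formed (products):
  C–C: 1 × 339 = 339
  C–Cl: 1 × 336 = 336
  C–H: 5 × 398 = 1990
  Σ(formed) = 2665 kJ
ΔH = Σ(broken) − Σ(formed) = 2634 − 2665 = −31 kJ
For 4× the reaction as written: 4 × (−31) = −124 kJ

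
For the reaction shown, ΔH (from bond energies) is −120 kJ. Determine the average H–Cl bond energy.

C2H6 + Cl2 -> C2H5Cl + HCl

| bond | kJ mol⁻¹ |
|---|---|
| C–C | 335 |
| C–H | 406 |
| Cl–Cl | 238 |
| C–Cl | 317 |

Let D be the H–Cl bond energy.
Σ(broken) = 1×335 + 6×406 + 1×238 = 3009
Σ(formed) = 1×335 + 1×317 + 5×406 + 1×D = 2682 + D
ΔH = Σ(broken) − Σ(formed) = (3009) − (2682 + D) = +327 − D
Setting this equal to −120 kJ gives D = 447 kJ/mol.

D(H–Cl) ≈ 447 kJ/mol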